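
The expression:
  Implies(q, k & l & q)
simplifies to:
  ~q | (k & l)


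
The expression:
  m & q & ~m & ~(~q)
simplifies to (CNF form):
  False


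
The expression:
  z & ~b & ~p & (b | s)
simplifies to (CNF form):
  s & z & ~b & ~p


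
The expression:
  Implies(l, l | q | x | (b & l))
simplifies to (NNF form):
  True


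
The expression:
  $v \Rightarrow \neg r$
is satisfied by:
  {v: False, r: False}
  {r: True, v: False}
  {v: True, r: False}


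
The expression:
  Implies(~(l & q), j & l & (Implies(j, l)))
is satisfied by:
  {q: True, j: True, l: True}
  {q: True, l: True, j: False}
  {j: True, l: True, q: False}


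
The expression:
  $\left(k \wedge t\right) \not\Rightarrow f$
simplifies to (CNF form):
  $k \wedge t \wedge \neg f$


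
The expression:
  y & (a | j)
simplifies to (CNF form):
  y & (a | j)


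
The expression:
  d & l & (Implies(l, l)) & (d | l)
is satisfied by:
  {d: True, l: True}


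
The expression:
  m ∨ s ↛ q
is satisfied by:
  {m: True, s: True, q: False}
  {m: True, q: False, s: False}
  {m: True, s: True, q: True}
  {m: True, q: True, s: False}
  {s: True, q: False, m: False}


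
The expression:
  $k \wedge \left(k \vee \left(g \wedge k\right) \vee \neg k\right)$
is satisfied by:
  {k: True}


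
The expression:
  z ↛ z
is never true.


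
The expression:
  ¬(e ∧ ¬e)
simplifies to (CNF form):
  True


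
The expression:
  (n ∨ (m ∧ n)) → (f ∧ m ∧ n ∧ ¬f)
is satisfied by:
  {n: False}


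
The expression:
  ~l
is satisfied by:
  {l: False}


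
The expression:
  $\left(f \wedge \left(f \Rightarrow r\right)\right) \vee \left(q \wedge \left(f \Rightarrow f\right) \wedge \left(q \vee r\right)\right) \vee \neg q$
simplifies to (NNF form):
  $\text{True}$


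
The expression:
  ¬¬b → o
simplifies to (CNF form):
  o ∨ ¬b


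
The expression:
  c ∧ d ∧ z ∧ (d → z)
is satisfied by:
  {c: True, z: True, d: True}


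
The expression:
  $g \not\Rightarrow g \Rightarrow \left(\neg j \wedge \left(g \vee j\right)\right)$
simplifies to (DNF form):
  $\text{True}$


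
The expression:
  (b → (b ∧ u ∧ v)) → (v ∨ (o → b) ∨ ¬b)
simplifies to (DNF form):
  True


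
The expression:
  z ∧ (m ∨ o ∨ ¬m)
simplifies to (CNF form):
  z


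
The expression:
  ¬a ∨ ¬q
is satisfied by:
  {q: False, a: False}
  {a: True, q: False}
  {q: True, a: False}


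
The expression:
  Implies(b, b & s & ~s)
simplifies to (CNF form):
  ~b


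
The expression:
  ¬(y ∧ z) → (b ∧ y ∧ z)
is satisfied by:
  {z: True, y: True}


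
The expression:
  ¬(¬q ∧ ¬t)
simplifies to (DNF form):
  q ∨ t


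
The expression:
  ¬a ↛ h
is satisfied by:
  {h: False, a: False}


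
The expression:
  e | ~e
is always true.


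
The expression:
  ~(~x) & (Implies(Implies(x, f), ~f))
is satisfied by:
  {x: True, f: False}


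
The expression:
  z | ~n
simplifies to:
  z | ~n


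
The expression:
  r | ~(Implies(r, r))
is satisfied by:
  {r: True}


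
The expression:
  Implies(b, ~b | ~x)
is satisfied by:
  {x: False, b: False}
  {b: True, x: False}
  {x: True, b: False}


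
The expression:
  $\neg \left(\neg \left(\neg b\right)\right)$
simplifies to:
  $\neg b$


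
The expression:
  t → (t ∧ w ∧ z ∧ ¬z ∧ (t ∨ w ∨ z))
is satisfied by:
  {t: False}


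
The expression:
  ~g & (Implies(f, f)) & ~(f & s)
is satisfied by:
  {g: False, s: False, f: False}
  {f: True, g: False, s: False}
  {s: True, g: False, f: False}


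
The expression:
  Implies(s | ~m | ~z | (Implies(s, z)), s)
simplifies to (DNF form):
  s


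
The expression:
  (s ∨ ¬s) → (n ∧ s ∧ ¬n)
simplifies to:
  False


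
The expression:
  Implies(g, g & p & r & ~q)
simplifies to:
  ~g | (p & r & ~q)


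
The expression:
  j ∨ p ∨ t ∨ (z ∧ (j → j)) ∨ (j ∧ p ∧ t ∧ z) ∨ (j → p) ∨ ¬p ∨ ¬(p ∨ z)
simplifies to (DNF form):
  True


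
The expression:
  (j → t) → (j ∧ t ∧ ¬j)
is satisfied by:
  {j: True, t: False}


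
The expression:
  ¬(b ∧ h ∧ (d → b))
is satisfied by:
  {h: False, b: False}
  {b: True, h: False}
  {h: True, b: False}


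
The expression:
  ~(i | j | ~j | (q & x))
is never true.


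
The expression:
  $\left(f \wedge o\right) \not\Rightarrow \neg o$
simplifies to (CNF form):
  $f \wedge o$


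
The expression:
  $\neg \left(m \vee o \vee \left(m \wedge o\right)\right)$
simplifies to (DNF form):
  $\neg m \wedge \neg o$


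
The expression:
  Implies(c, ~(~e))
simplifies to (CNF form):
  e | ~c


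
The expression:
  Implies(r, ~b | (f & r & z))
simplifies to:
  ~b | ~r | (f & z)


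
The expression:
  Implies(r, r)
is always true.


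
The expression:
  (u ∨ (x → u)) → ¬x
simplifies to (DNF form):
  ¬u ∨ ¬x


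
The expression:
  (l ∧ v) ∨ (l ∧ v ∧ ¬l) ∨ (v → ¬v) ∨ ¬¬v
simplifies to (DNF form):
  True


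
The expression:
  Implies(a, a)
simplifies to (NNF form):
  True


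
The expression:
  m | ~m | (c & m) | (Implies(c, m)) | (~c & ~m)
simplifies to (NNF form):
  True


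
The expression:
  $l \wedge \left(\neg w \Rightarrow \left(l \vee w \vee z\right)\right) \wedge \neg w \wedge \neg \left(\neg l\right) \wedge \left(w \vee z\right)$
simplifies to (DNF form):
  $l \wedge z \wedge \neg w$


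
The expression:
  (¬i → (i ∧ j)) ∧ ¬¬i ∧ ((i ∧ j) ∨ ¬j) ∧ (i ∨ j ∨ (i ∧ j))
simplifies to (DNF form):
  i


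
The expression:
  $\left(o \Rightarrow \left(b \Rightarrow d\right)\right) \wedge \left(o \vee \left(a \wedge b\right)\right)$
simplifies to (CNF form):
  $\left(a \vee o\right) \wedge \left(b \vee o\right) \wedge \left(o \vee \neg o\right) \wedge \left(a \vee d \vee o\right) \wedge \left(a \vee d \vee \neg b\right) \wedge \left(a \vee o \vee \neg b\right) \wedge \left(b \vee d \vee o\right) \wedge \left(b \vee d \vee \neg b\right) \wedge \left(b \vee o \vee \neg b\right) \wedge \left(d \vee o \vee \neg o\right) \wedge \left(d \vee \neg b \vee \neg o\right) \wedge \left(o \vee \neg b \vee \neg o\right)$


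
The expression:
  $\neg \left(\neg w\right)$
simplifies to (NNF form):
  $w$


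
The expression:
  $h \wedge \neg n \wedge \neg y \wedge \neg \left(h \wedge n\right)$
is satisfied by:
  {h: True, n: False, y: False}


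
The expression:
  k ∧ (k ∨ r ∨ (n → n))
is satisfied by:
  {k: True}


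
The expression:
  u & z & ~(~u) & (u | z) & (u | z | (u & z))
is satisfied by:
  {z: True, u: True}


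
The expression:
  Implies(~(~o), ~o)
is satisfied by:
  {o: False}


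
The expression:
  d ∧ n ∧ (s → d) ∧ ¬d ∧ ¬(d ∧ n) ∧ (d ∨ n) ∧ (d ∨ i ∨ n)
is never true.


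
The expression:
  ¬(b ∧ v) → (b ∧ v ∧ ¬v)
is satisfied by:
  {b: True, v: True}


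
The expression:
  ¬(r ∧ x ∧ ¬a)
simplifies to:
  a ∨ ¬r ∨ ¬x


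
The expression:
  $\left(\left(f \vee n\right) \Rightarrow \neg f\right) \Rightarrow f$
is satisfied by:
  {f: True}


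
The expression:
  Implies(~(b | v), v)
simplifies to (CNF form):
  b | v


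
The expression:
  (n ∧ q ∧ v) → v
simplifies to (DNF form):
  True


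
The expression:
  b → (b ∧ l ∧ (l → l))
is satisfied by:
  {l: True, b: False}
  {b: False, l: False}
  {b: True, l: True}


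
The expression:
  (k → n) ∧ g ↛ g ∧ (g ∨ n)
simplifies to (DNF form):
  False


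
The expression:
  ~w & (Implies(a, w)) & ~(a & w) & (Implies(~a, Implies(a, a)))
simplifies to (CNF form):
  ~a & ~w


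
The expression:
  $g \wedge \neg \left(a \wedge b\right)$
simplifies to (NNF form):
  $g \wedge \left(\neg a \vee \neg b\right)$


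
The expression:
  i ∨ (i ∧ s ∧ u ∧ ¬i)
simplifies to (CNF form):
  i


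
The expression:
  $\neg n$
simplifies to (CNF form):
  $\neg n$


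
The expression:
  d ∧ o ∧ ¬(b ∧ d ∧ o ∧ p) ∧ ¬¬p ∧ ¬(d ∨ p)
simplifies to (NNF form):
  False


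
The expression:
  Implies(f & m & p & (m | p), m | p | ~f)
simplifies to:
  True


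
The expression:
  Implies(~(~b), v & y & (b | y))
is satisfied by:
  {v: True, y: True, b: False}
  {v: True, y: False, b: False}
  {y: True, v: False, b: False}
  {v: False, y: False, b: False}
  {b: True, v: True, y: True}


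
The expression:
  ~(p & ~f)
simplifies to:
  f | ~p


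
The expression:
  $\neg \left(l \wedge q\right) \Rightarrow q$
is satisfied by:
  {q: True}


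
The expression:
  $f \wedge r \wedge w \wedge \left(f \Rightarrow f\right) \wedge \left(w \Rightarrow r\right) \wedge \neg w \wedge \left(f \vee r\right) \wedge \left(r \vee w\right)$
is never true.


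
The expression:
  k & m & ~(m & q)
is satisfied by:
  {k: True, m: True, q: False}


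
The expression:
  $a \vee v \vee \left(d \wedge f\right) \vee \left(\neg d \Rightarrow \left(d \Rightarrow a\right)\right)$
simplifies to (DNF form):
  $\text{True}$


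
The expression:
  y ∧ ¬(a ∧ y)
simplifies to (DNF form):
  y ∧ ¬a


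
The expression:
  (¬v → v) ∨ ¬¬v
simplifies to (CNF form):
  v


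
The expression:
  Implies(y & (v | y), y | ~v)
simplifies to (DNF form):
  True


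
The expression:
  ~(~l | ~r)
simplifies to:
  l & r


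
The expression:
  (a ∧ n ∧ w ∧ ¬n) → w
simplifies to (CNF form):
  True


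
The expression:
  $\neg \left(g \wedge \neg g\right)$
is always true.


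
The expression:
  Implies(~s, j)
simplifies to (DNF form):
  j | s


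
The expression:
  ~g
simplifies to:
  ~g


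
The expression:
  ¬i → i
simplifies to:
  i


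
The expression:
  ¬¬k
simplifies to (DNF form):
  k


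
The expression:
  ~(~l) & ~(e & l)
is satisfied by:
  {l: True, e: False}


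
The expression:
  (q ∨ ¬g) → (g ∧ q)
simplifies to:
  g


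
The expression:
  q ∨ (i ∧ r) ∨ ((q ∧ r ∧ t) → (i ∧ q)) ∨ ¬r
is always true.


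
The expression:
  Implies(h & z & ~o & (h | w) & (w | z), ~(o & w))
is always true.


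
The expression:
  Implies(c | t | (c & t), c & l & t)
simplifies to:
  (c | ~t) & (l | ~t) & (t | ~c)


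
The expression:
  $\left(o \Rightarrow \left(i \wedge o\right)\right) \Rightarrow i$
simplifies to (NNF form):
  $i \vee o$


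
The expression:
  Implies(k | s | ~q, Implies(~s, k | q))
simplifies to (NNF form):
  k | q | s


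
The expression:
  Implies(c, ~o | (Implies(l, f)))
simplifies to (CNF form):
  f | ~c | ~l | ~o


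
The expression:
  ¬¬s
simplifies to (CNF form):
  s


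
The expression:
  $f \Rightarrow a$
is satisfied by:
  {a: True, f: False}
  {f: False, a: False}
  {f: True, a: True}


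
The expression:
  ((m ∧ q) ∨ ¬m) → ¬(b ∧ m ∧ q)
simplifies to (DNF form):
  ¬b ∨ ¬m ∨ ¬q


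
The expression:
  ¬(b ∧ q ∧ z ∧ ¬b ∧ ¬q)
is always true.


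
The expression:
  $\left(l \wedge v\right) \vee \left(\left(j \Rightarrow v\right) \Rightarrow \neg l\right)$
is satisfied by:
  {j: True, v: True, l: False}
  {j: True, l: False, v: False}
  {v: True, l: False, j: False}
  {v: False, l: False, j: False}
  {j: True, v: True, l: True}
  {j: True, l: True, v: False}
  {v: True, l: True, j: False}


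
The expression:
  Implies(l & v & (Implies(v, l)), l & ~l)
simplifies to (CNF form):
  ~l | ~v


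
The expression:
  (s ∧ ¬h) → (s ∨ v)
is always true.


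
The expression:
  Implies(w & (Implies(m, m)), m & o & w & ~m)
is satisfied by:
  {w: False}


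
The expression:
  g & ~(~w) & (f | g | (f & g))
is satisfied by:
  {w: True, g: True}


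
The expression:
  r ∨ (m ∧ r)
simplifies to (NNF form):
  r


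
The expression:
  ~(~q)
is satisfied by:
  {q: True}


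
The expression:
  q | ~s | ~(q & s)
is always true.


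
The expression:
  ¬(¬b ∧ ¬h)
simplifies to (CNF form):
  b ∨ h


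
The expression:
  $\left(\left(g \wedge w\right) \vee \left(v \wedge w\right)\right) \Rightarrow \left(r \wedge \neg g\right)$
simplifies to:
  $\left(r \wedge \neg g\right) \vee \left(\neg g \wedge \neg v\right) \vee \neg w$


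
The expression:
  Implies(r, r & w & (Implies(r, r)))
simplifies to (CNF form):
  w | ~r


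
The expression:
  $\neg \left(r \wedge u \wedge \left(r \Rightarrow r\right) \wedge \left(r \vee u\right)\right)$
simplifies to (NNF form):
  $\neg r \vee \neg u$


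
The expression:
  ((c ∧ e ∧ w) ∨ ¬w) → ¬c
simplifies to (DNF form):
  (w ∧ ¬e) ∨ ¬c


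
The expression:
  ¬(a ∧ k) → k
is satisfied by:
  {k: True}


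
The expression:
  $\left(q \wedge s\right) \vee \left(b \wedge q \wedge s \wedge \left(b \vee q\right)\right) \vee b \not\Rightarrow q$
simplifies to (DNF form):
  $\left(b \wedge \neg q\right) \vee \left(q \wedge s\right)$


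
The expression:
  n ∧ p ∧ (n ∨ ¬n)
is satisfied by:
  {p: True, n: True}


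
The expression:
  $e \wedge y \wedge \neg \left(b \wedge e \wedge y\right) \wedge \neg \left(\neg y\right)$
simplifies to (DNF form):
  $e \wedge y \wedge \neg b$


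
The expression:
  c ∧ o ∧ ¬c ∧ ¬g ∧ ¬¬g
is never true.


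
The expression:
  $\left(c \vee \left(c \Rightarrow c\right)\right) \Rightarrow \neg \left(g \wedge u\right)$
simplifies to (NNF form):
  $\neg g \vee \neg u$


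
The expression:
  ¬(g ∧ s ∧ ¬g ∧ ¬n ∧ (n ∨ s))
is always true.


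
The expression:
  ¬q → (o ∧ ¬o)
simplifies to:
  q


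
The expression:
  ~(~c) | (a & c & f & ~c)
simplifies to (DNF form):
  c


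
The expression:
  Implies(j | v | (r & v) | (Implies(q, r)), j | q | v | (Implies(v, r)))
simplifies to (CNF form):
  True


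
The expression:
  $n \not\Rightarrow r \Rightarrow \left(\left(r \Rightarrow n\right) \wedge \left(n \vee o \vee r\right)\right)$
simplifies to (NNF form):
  $\text{True}$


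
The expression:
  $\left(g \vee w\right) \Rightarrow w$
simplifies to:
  $w \vee \neg g$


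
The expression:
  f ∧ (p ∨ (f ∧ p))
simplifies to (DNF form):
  f ∧ p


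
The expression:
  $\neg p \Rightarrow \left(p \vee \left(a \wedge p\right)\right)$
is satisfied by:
  {p: True}


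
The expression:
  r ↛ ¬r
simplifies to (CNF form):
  r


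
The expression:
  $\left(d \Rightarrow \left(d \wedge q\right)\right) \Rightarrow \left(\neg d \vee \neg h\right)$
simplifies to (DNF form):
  $\neg d \vee \neg h \vee \neg q$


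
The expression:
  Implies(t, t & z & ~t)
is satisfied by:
  {t: False}


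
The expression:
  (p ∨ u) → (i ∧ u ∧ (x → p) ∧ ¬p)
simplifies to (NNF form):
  ¬p ∧ (i ∨ ¬u) ∧ (¬u ∨ ¬x)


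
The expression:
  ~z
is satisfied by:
  {z: False}


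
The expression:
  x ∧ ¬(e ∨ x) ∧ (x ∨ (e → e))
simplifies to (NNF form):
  False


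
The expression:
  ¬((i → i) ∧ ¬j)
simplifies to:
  j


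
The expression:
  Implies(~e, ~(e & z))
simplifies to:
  True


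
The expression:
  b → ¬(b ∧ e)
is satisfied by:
  {e: False, b: False}
  {b: True, e: False}
  {e: True, b: False}


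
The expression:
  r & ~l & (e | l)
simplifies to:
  e & r & ~l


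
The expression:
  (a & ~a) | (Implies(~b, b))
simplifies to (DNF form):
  b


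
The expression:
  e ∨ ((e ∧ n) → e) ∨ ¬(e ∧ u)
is always true.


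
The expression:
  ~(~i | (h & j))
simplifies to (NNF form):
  i & (~h | ~j)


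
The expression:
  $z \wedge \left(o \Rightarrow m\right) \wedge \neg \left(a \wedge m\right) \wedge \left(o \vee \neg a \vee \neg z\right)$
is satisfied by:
  {m: True, z: True, o: False, a: False}
  {z: True, m: False, o: False, a: False}
  {m: True, o: True, z: True, a: False}


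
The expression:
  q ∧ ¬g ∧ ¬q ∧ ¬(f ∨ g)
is never true.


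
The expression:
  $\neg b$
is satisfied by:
  {b: False}


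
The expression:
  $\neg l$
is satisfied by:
  {l: False}


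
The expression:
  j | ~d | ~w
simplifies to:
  j | ~d | ~w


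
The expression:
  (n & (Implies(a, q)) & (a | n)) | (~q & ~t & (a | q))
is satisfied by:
  {q: True, n: True, t: False, a: False}
  {q: True, t: True, n: True, a: False}
  {n: True, q: False, t: False, a: False}
  {t: True, n: True, q: False, a: False}
  {a: True, q: True, n: True, t: False}
  {a: True, q: True, n: True, t: True}
  {a: True, n: True, q: False, t: False}
  {a: True, q: False, n: False, t: False}


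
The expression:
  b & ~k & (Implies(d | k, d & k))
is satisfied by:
  {b: True, d: False, k: False}


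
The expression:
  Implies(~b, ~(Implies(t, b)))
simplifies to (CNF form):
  b | t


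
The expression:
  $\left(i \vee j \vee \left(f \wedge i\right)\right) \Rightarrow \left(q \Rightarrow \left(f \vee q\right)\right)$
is always true.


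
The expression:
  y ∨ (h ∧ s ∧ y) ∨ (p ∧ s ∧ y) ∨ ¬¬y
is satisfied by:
  {y: True}


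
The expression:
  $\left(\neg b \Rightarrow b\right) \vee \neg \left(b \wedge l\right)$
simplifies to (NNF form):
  $\text{True}$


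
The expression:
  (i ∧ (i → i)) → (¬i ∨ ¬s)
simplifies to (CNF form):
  ¬i ∨ ¬s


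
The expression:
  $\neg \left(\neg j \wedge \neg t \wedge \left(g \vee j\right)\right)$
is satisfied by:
  {t: True, j: True, g: False}
  {t: True, j: False, g: False}
  {j: True, t: False, g: False}
  {t: False, j: False, g: False}
  {g: True, t: True, j: True}
  {g: True, t: True, j: False}
  {g: True, j: True, t: False}


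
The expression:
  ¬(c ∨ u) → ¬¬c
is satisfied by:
  {c: True, u: True}
  {c: True, u: False}
  {u: True, c: False}


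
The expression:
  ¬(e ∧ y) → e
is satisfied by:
  {e: True}


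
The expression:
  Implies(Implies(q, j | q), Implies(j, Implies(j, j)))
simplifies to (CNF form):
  True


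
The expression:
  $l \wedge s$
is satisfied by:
  {s: True, l: True}


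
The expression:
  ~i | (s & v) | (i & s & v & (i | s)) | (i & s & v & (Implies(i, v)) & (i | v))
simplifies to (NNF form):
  ~i | (s & v)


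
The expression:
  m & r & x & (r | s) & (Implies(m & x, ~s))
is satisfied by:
  {m: True, r: True, x: True, s: False}


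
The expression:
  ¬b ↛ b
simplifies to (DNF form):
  True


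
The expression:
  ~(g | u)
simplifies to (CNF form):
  ~g & ~u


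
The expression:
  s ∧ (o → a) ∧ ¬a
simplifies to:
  s ∧ ¬a ∧ ¬o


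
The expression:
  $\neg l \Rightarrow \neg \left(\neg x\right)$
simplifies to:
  $l \vee x$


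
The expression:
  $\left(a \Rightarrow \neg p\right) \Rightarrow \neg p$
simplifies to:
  $a \vee \neg p$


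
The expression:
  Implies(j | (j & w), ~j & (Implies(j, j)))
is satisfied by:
  {j: False}


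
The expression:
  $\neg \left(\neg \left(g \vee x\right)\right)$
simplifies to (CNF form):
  $g \vee x$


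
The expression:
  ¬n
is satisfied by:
  {n: False}


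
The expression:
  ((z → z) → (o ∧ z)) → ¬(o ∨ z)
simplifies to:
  ¬o ∨ ¬z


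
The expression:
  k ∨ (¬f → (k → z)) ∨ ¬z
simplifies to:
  True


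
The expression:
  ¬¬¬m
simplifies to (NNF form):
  ¬m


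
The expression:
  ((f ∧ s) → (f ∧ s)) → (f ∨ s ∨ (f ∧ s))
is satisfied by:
  {s: True, f: True}
  {s: True, f: False}
  {f: True, s: False}


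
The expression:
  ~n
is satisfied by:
  {n: False}


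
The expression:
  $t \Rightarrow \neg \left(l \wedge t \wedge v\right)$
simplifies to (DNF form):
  $\neg l \vee \neg t \vee \neg v$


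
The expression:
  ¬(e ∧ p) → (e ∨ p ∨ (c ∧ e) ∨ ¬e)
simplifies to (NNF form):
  True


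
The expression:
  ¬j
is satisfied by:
  {j: False}


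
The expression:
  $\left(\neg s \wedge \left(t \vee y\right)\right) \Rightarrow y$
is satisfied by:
  {y: True, s: True, t: False}
  {y: True, s: False, t: False}
  {s: True, y: False, t: False}
  {y: False, s: False, t: False}
  {y: True, t: True, s: True}
  {y: True, t: True, s: False}
  {t: True, s: True, y: False}


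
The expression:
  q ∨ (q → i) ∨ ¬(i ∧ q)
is always true.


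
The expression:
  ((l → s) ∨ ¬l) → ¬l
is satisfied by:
  {l: False, s: False}
  {s: True, l: False}
  {l: True, s: False}


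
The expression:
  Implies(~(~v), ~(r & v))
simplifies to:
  ~r | ~v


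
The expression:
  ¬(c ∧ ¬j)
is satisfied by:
  {j: True, c: False}
  {c: False, j: False}
  {c: True, j: True}


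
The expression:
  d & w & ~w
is never true.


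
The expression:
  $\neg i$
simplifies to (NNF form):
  $\neg i$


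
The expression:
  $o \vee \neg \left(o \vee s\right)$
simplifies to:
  $o \vee \neg s$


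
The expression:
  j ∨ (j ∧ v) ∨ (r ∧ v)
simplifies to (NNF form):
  j ∨ (r ∧ v)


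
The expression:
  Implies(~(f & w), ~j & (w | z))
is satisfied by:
  {w: True, f: True, z: True, j: False}
  {w: True, f: True, z: False, j: False}
  {w: True, z: True, f: False, j: False}
  {w: True, z: False, f: False, j: False}
  {f: True, z: True, w: False, j: False}
  {z: True, w: False, f: False, j: False}
  {j: True, w: True, f: True, z: True}
  {j: True, w: True, f: True, z: False}


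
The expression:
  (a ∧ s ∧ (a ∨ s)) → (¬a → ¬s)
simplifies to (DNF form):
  True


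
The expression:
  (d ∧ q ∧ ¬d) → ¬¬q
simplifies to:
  True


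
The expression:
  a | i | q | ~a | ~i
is always true.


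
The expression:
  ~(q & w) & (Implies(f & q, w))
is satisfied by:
  {w: False, q: False, f: False}
  {f: True, w: False, q: False}
  {w: True, f: False, q: False}
  {f: True, w: True, q: False}
  {q: True, f: False, w: False}


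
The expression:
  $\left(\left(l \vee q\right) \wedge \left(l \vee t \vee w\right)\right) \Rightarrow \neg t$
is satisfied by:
  {l: False, t: False, q: False}
  {q: True, l: False, t: False}
  {l: True, q: False, t: False}
  {q: True, l: True, t: False}
  {t: True, q: False, l: False}


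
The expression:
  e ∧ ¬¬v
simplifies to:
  e ∧ v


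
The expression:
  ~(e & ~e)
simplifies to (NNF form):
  True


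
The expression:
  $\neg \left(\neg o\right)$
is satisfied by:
  {o: True}


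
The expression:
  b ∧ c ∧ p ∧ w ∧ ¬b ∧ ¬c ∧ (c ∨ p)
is never true.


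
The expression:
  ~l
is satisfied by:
  {l: False}


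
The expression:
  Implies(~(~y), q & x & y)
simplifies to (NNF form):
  ~y | (q & x)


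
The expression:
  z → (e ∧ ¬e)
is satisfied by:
  {z: False}


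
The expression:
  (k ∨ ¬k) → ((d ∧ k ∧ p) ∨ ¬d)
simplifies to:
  (k ∧ p) ∨ ¬d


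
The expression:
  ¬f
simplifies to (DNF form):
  ¬f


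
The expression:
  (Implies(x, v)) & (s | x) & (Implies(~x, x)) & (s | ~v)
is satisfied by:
  {s: True, x: True, v: True}


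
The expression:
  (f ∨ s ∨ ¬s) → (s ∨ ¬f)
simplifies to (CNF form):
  s ∨ ¬f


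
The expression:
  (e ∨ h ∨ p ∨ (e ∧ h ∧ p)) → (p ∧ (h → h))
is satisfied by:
  {p: True, e: False, h: False}
  {p: True, h: True, e: False}
  {p: True, e: True, h: False}
  {p: True, h: True, e: True}
  {h: False, e: False, p: False}


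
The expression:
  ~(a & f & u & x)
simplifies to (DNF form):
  ~a | ~f | ~u | ~x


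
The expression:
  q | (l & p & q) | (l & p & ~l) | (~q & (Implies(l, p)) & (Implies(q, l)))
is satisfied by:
  {q: True, p: True, l: False}
  {q: True, l: False, p: False}
  {p: True, l: False, q: False}
  {p: False, l: False, q: False}
  {q: True, p: True, l: True}
  {q: True, l: True, p: False}
  {p: True, l: True, q: False}


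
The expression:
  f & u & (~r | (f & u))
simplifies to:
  f & u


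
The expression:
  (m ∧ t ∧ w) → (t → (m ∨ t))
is always true.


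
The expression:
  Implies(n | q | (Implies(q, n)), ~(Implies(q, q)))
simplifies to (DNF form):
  False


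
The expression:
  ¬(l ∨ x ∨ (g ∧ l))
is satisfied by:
  {x: False, l: False}


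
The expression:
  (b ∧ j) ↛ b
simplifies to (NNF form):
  False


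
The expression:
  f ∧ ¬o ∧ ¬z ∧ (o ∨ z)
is never true.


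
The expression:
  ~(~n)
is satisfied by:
  {n: True}


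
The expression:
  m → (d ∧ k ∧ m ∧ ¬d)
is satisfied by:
  {m: False}


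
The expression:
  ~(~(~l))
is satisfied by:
  {l: False}


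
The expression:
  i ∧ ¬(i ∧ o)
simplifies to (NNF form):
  i ∧ ¬o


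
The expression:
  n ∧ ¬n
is never true.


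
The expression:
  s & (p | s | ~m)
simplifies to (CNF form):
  s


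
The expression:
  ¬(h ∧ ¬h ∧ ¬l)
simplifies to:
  True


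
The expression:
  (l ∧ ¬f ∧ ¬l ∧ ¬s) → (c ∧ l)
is always true.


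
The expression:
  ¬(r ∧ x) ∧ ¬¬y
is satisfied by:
  {y: True, x: False, r: False}
  {r: True, y: True, x: False}
  {x: True, y: True, r: False}


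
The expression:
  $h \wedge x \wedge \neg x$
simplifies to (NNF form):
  $\text{False}$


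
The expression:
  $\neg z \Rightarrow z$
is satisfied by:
  {z: True}


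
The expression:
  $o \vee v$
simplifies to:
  $o \vee v$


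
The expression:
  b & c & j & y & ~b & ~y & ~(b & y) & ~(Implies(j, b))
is never true.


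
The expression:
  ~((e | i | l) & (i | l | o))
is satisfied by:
  {e: False, o: False, i: False, l: False}
  {o: True, l: False, e: False, i: False}
  {e: True, l: False, o: False, i: False}


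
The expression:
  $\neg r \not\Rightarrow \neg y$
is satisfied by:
  {y: True, r: False}


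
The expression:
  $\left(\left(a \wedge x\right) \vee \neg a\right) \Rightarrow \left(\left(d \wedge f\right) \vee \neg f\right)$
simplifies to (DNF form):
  $d \vee \left(a \wedge \neg x\right) \vee \neg f$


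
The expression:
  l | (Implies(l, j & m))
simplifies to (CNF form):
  True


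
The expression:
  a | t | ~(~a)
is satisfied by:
  {a: True, t: True}
  {a: True, t: False}
  {t: True, a: False}


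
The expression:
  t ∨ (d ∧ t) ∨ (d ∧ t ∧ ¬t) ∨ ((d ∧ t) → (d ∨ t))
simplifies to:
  True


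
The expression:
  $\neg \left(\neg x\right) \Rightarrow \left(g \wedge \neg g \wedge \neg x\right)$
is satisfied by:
  {x: False}


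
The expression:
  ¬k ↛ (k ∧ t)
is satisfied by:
  {k: False}


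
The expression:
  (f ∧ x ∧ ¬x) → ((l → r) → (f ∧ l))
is always true.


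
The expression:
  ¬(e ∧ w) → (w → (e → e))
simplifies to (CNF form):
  True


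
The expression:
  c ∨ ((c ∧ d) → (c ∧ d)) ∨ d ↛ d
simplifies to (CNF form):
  True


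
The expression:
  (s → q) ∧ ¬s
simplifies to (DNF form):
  ¬s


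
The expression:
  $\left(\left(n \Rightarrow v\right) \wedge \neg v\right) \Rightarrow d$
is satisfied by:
  {n: True, d: True, v: True}
  {n: True, d: True, v: False}
  {n: True, v: True, d: False}
  {n: True, v: False, d: False}
  {d: True, v: True, n: False}
  {d: True, v: False, n: False}
  {v: True, d: False, n: False}


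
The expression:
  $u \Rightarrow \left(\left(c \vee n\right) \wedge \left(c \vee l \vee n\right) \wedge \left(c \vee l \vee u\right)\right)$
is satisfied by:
  {n: True, c: True, u: False}
  {n: True, u: False, c: False}
  {c: True, u: False, n: False}
  {c: False, u: False, n: False}
  {n: True, c: True, u: True}
  {n: True, u: True, c: False}
  {c: True, u: True, n: False}


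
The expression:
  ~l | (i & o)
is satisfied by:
  {o: True, i: True, l: False}
  {o: True, i: False, l: False}
  {i: True, o: False, l: False}
  {o: False, i: False, l: False}
  {o: True, l: True, i: True}


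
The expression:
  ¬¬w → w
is always true.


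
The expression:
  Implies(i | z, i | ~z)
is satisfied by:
  {i: True, z: False}
  {z: False, i: False}
  {z: True, i: True}


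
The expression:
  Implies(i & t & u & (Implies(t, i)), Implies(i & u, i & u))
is always true.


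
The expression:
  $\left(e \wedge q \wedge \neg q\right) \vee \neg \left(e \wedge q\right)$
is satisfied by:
  {e: False, q: False}
  {q: True, e: False}
  {e: True, q: False}


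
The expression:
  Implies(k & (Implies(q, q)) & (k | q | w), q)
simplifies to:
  q | ~k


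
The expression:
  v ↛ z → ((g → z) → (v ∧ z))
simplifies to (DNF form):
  g ∨ z ∨ ¬v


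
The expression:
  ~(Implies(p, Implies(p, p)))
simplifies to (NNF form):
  False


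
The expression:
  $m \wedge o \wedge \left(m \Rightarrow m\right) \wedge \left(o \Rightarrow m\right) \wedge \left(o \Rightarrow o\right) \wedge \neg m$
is never true.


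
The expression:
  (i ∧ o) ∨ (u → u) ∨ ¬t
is always true.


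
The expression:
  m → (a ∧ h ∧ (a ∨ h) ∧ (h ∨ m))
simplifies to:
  (a ∧ h) ∨ ¬m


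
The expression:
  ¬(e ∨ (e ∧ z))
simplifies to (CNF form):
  ¬e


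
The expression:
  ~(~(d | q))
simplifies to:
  d | q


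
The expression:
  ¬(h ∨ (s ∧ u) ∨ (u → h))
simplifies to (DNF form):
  u ∧ ¬h ∧ ¬s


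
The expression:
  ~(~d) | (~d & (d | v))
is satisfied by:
  {d: True, v: True}
  {d: True, v: False}
  {v: True, d: False}


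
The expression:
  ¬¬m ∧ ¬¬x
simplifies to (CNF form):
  m ∧ x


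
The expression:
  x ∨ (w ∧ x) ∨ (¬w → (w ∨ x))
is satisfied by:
  {x: True, w: True}
  {x: True, w: False}
  {w: True, x: False}


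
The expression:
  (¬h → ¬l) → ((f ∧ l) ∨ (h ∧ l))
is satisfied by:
  {l: True}


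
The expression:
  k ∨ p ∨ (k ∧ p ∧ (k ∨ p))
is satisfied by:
  {k: True, p: True}
  {k: True, p: False}
  {p: True, k: False}


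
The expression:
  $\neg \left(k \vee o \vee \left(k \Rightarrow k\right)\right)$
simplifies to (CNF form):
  $\text{False}$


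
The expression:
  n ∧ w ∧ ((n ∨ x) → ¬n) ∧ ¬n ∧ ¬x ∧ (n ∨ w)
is never true.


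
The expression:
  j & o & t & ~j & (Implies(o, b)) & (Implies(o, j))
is never true.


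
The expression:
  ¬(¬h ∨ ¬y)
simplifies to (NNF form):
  h ∧ y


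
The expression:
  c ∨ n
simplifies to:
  c ∨ n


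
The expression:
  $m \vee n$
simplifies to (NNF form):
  $m \vee n$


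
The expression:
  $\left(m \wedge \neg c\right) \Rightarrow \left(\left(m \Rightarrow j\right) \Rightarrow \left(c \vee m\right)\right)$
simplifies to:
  $\text{True}$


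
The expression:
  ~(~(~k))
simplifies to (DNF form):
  ~k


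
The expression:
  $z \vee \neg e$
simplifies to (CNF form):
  $z \vee \neg e$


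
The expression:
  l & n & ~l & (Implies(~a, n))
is never true.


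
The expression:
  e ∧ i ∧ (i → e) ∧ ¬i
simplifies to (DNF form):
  False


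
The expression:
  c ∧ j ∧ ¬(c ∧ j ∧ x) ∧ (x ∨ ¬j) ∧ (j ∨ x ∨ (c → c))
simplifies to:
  False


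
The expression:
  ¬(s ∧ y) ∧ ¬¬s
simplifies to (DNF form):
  s ∧ ¬y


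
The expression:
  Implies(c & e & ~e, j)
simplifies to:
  True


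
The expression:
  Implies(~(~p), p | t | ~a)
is always true.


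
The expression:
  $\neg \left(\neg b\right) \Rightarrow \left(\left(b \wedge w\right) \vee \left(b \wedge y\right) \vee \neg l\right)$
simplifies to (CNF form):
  $w \vee y \vee \neg b \vee \neg l$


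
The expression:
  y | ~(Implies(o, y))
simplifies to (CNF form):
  o | y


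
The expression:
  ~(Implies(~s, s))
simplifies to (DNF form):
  ~s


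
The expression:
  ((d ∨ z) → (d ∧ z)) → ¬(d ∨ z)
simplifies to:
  ¬d ∨ ¬z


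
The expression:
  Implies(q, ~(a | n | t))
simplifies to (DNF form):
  ~q | (~a & ~n & ~t)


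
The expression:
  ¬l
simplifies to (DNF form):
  ¬l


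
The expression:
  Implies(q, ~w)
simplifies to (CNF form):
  ~q | ~w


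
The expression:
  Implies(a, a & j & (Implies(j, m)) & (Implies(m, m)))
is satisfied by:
  {j: True, m: True, a: False}
  {j: True, m: False, a: False}
  {m: True, j: False, a: False}
  {j: False, m: False, a: False}
  {a: True, j: True, m: True}


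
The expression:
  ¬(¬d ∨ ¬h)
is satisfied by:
  {h: True, d: True}


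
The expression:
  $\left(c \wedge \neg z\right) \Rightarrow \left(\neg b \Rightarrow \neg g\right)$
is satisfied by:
  {b: True, z: True, g: False, c: False}
  {b: True, g: False, c: False, z: False}
  {z: True, g: False, c: False, b: False}
  {z: False, g: False, c: False, b: False}
  {b: True, c: True, z: True, g: False}
  {b: True, c: True, z: False, g: False}
  {c: True, z: True, b: False, g: False}
  {c: True, b: False, g: False, z: False}
  {z: True, b: True, g: True, c: False}
  {b: True, g: True, z: False, c: False}
  {z: True, g: True, b: False, c: False}
  {g: True, b: False, c: False, z: False}
  {b: True, c: True, g: True, z: True}
  {b: True, c: True, g: True, z: False}
  {c: True, g: True, z: True, b: False}


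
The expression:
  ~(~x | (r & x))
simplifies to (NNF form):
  x & ~r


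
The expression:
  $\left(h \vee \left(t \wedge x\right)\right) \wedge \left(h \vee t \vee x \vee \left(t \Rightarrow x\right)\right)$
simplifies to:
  $h \vee \left(t \wedge x\right)$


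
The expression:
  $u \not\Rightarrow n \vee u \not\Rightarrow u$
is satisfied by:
  {u: True, n: False}


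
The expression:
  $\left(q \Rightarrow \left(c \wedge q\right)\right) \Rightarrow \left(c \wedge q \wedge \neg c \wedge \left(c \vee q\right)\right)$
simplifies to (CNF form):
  $q \wedge \neg c$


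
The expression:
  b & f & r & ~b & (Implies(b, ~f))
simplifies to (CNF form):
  False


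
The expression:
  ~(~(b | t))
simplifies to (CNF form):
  b | t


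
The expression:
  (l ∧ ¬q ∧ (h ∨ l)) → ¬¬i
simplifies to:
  i ∨ q ∨ ¬l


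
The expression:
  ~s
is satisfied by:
  {s: False}


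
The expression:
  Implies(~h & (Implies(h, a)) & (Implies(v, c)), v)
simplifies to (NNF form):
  h | v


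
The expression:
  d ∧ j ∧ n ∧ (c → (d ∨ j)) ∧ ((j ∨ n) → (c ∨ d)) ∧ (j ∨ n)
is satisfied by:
  {j: True, d: True, n: True}


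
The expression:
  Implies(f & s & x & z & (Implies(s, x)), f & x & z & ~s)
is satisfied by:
  {s: False, z: False, x: False, f: False}
  {f: True, s: False, z: False, x: False}
  {x: True, s: False, z: False, f: False}
  {f: True, x: True, s: False, z: False}
  {z: True, f: False, s: False, x: False}
  {f: True, z: True, s: False, x: False}
  {x: True, z: True, f: False, s: False}
  {f: True, x: True, z: True, s: False}
  {s: True, x: False, z: False, f: False}
  {f: True, s: True, x: False, z: False}
  {x: True, s: True, f: False, z: False}
  {f: True, x: True, s: True, z: False}
  {z: True, s: True, x: False, f: False}
  {f: True, z: True, s: True, x: False}
  {x: True, z: True, s: True, f: False}


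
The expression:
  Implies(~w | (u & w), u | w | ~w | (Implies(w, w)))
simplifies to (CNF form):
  True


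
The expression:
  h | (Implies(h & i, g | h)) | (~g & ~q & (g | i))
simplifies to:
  True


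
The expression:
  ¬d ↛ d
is always true.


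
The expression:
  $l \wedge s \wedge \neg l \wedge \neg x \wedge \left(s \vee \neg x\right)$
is never true.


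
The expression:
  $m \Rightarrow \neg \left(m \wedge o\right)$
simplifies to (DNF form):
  $\neg m \vee \neg o$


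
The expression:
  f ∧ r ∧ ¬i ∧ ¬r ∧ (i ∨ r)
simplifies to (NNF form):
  False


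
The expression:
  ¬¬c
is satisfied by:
  {c: True}


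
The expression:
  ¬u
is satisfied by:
  {u: False}


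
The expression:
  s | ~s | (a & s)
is always true.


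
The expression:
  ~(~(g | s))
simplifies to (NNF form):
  g | s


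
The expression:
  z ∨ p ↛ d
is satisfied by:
  {z: True, p: True, d: False}
  {z: True, p: False, d: False}
  {d: True, z: True, p: True}
  {d: True, z: True, p: False}
  {p: True, d: False, z: False}


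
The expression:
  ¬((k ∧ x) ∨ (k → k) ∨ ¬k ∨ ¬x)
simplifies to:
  False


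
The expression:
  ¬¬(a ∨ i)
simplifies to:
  a ∨ i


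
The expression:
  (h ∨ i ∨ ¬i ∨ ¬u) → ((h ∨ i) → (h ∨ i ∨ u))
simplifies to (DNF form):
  True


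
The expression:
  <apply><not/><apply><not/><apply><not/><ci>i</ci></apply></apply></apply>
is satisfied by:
  {i: False}


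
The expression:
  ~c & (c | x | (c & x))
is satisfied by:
  {x: True, c: False}


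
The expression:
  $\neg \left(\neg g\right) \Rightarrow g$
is always true.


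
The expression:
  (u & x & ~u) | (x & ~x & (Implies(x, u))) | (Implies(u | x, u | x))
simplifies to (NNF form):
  True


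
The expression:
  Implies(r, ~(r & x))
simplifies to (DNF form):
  ~r | ~x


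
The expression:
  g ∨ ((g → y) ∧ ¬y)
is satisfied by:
  {g: True, y: False}
  {y: False, g: False}
  {y: True, g: True}


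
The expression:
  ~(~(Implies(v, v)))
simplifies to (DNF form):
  True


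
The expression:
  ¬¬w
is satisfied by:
  {w: True}


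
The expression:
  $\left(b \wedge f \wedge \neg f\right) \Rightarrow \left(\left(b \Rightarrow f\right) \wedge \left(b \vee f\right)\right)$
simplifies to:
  $\text{True}$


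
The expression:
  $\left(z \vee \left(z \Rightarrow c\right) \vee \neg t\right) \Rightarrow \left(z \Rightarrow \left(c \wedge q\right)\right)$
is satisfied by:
  {c: True, q: True, z: False}
  {c: True, q: False, z: False}
  {q: True, c: False, z: False}
  {c: False, q: False, z: False}
  {c: True, z: True, q: True}


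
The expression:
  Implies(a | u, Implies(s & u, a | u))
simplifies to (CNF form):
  True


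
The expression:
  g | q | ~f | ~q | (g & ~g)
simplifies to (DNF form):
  True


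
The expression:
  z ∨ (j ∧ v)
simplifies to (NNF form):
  z ∨ (j ∧ v)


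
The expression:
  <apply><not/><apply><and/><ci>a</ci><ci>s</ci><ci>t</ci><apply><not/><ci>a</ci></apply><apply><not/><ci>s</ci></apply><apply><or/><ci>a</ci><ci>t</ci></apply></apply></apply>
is always true.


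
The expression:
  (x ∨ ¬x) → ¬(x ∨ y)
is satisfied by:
  {x: False, y: False}


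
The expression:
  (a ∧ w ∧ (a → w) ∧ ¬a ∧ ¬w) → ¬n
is always true.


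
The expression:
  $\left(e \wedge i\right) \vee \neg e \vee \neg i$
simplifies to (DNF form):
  $\text{True}$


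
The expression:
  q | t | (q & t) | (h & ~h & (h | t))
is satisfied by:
  {t: True, q: True}
  {t: True, q: False}
  {q: True, t: False}
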